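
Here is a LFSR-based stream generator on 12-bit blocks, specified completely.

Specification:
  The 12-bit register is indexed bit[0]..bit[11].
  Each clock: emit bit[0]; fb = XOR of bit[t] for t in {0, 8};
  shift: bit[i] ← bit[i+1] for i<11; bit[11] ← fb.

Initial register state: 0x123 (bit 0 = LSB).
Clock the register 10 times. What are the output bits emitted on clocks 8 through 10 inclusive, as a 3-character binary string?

reg_0 = 0x123
clock 1: out=1, reg = 0x091
clock 2: out=1, reg = 0x848
clock 3: out=0, reg = 0x424
clock 4: out=0, reg = 0x212
clock 5: out=0, reg = 0x109
clock 6: out=1, reg = 0x084
clock 7: out=0, reg = 0x042
clock 8: out=0, reg = 0x021
clock 9: out=1, reg = 0x810
clock 10: out=0, reg = 0x408

010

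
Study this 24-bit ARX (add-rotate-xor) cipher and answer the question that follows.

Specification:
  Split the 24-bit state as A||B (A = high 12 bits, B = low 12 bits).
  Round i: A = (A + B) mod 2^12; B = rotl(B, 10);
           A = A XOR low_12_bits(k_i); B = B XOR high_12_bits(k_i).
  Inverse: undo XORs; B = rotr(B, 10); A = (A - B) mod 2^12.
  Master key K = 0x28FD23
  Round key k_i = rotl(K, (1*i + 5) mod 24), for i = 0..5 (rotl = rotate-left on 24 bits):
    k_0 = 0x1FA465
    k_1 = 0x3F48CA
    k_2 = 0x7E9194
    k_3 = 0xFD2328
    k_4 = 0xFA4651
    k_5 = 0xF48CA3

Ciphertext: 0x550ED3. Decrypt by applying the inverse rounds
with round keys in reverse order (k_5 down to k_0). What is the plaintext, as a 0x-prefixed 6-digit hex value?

s_0 = ciphertext = 0x550ED3
s_1 = InvRound(s_0, k_5) = 0x38766C
s_2 = InvRound(s_1, k_4) = 0xEB4722
s_3 = InvRound(s_2, k_3) = 0x9DA3C2
s_4 = InvRound(s_3, k_2) = 0x7A10AD
s_5 = InvRound(s_4, k_1) = 0x207D64
s_6 = InvRound(s_5, k_0) = 0x3E727B

0x3E727B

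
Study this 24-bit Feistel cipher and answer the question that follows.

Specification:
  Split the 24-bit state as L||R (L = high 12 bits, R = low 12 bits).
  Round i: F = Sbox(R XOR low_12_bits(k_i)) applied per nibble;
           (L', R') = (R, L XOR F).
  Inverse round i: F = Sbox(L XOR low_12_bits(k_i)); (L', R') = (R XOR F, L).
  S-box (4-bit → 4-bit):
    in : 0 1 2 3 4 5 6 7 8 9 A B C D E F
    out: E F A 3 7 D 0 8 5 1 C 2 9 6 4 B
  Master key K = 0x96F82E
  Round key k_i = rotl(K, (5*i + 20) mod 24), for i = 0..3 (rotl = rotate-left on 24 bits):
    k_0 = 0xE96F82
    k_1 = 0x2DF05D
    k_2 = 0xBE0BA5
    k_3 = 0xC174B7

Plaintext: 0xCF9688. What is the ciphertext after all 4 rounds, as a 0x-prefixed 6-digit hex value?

0xFC0275

s_0 = plaintext = 0xCF9688
s_1 = Round(s_0, k_0) = 0x688D15
s_2 = Round(s_1, k_1) = 0xD150FD
s_3 = Round(s_2, k_2) = 0x0FDFC0
s_4 = Round(s_3, k_3) = 0xFC0275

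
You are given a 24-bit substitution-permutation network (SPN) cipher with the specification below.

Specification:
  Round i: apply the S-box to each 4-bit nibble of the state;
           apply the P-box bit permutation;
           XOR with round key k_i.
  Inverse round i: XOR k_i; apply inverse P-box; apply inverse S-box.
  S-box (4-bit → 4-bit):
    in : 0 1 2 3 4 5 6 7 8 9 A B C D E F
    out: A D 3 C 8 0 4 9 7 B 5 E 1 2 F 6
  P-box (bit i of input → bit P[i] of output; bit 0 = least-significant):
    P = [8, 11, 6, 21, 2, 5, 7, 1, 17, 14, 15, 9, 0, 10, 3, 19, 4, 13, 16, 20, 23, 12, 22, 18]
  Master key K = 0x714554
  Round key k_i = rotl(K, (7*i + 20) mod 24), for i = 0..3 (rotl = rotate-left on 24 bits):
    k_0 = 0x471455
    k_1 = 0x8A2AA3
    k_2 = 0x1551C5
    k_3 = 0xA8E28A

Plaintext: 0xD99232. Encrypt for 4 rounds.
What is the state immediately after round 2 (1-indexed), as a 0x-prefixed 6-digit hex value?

0x8848EF

s_0 = plaintext = 0xD99232
s_1 = Round(s_0, k_0) = 0x5D69C6
s_2 = Round(s_1, k_1) = 0x8848EF
s_3 = Round(s_2, k_2) = 0xDEA933
s_4 = Round(s_3, k_3) = 0x9B9051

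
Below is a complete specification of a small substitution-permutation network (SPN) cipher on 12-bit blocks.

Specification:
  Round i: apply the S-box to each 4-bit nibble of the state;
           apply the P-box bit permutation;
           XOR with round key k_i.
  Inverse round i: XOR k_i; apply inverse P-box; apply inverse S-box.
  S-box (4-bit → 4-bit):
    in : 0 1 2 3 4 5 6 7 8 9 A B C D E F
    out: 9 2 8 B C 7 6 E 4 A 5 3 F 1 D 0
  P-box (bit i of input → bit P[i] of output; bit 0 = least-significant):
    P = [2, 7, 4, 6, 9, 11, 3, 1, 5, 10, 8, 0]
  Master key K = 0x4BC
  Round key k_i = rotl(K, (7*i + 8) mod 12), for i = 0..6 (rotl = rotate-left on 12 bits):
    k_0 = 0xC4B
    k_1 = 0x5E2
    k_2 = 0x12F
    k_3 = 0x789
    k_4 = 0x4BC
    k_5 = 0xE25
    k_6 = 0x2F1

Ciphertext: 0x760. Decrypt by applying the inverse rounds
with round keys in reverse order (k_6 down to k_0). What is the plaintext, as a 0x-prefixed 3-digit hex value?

0x9CF

s_0 = ciphertext = 0x760
s_1 = InvRound(s_0, k_6) = 0x7F6
s_2 = InvRound(s_1, k_5) = 0x497
s_3 = InvRound(s_2, k_4) = 0x04F
s_4 = InvRound(s_3, k_3) = 0x603
s_5 = InvRound(s_4, k_2) = 0x5AD
s_6 = InvRound(s_5, k_1) = 0x240
s_7 = InvRound(s_6, k_0) = 0x9CF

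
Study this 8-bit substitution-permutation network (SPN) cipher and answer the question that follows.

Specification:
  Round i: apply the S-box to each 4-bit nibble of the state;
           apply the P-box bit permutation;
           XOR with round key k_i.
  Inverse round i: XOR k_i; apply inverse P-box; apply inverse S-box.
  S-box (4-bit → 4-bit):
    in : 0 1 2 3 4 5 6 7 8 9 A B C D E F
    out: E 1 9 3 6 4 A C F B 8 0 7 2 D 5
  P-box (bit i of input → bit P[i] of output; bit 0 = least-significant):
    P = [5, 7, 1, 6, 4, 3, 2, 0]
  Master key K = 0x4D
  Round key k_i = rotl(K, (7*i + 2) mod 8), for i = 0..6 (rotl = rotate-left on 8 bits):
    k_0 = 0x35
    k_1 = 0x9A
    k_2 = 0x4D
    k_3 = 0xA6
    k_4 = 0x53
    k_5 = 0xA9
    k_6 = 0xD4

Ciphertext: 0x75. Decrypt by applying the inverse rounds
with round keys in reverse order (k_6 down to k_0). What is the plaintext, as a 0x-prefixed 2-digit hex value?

0x7F

s_0 = ciphertext = 0x75
s_1 = InvRound(s_0, k_6) = 0xA3
s_2 = InvRound(s_1, k_5) = 0xD5
s_3 = InvRound(s_2, k_4) = 0x54
s_4 = InvRound(s_3, k_3) = 0x18
s_5 = InvRound(s_4, k_2) = 0xEA
s_6 = InvRound(s_5, k_1) = 0x12
s_7 = InvRound(s_6, k_0) = 0x7F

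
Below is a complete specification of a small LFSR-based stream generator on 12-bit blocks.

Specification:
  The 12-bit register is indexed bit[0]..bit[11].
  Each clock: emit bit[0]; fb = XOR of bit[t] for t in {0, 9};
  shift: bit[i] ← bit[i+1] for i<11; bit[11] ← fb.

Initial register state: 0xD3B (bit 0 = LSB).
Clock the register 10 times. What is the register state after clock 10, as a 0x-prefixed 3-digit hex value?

0x657

reg_0 = 0xD3B
clock 1: out=1, reg = 0xE9D
clock 2: out=1, reg = 0x74E
clock 3: out=0, reg = 0xBA7
clock 4: out=1, reg = 0x5D3
clock 5: out=1, reg = 0xAE9
clock 6: out=1, reg = 0x574
clock 7: out=0, reg = 0x2BA
clock 8: out=0, reg = 0x95D
clock 9: out=1, reg = 0xCAE
clock 10: out=0, reg = 0x657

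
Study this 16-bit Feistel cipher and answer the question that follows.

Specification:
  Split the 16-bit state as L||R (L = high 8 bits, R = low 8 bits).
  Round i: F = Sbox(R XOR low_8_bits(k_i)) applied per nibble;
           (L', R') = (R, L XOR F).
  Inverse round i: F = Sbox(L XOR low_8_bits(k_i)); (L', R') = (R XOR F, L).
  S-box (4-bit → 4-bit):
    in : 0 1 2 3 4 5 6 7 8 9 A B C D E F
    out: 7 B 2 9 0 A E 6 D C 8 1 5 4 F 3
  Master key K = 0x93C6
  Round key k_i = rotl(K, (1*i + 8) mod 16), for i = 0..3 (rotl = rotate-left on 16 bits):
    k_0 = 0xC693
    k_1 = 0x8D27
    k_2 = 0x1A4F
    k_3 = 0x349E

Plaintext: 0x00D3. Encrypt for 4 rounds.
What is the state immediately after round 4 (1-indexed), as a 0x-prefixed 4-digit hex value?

s_0 = plaintext = 0x00D3
s_1 = Round(s_0, k_0) = 0xD307
s_2 = Round(s_1, k_1) = 0x07F4
s_3 = Round(s_2, k_2) = 0xF416
s_4 = Round(s_3, k_3) = 0x1629

0x1629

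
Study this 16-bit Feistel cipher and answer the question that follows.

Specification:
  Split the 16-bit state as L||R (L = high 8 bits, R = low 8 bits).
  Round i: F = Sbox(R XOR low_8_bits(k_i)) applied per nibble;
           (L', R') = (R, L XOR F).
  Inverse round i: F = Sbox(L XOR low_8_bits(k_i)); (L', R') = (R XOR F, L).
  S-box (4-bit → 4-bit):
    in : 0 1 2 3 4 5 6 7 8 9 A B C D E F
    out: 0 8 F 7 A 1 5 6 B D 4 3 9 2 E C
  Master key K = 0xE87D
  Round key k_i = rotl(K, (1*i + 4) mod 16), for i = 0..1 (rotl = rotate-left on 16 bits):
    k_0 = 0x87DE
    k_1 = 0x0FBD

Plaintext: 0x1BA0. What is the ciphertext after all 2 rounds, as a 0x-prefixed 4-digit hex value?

s_0 = plaintext = 0x1BA0
s_1 = Round(s_0, k_0) = 0xA075
s_2 = Round(s_1, k_1) = 0x753B

0x753B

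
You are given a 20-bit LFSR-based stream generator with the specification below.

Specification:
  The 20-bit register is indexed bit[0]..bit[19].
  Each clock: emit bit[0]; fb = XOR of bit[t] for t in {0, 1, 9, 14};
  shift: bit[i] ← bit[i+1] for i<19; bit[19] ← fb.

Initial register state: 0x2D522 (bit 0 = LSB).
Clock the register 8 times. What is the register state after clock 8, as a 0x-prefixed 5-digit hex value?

reg_0 = 0x2D522
clock 1: out=0, reg = 0x16A91
clock 2: out=1, reg = 0x8B548
clock 3: out=0, reg = 0x45AA4
clock 4: out=0, reg = 0x22D52
clock 5: out=0, reg = 0x916A9
clock 6: out=1, reg = 0x48B54
clock 7: out=0, reg = 0xA45AA
clock 8: out=0, reg = 0x522D5

0x522D5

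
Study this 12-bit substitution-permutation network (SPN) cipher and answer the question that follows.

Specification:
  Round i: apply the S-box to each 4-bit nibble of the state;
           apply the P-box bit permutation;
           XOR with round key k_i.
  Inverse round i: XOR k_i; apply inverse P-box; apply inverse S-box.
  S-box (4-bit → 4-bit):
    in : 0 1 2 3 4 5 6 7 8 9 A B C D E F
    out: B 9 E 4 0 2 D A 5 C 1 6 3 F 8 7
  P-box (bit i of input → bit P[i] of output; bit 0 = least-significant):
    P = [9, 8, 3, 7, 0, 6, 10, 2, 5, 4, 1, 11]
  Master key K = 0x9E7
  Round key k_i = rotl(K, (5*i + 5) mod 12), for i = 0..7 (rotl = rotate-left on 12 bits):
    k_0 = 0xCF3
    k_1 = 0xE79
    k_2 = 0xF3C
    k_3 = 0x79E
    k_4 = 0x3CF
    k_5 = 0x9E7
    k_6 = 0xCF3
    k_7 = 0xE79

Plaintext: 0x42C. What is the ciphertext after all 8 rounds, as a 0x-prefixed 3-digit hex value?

0x9BD

s_0 = plaintext = 0x42C
s_1 = Round(s_0, k_0) = 0xBB7
s_2 = Round(s_1, k_1) = 0xBAB
s_3 = Round(s_2, k_2) = 0xE27
s_4 = Round(s_3, k_3) = 0xA5A
s_5 = Round(s_4, k_4) = 0x1AF
s_6 = Round(s_5, k_5) = 0x2CE
s_7 = Round(s_6, k_6) = 0x420
s_8 = Round(s_7, k_7) = 0x9BD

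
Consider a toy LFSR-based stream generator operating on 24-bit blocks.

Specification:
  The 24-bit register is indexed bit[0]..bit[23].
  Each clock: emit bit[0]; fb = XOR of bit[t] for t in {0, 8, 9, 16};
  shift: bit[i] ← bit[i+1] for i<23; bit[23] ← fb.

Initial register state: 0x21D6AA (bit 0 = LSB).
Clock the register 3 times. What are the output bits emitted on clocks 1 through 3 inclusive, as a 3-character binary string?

010

reg_0 = 0x21D6AA
clock 1: out=0, reg = 0x10EB55
clock 2: out=1, reg = 0x8875AA
clock 3: out=0, reg = 0xC43AD5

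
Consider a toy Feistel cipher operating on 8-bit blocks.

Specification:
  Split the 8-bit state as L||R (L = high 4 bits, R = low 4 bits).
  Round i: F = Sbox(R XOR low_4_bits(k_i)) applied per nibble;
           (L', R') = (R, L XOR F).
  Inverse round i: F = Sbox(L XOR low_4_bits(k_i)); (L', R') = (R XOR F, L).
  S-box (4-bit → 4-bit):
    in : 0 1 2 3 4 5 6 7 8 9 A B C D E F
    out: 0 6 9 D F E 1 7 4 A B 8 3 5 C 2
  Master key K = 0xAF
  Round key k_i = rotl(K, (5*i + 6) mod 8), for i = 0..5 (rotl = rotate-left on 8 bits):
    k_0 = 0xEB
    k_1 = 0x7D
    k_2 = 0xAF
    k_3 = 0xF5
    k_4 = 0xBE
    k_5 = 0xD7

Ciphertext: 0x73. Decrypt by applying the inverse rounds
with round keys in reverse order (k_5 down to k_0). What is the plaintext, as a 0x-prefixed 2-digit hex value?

0xE3

s_0 = ciphertext = 0x73
s_1 = InvRound(s_0, k_5) = 0x37
s_2 = InvRound(s_1, k_4) = 0x23
s_3 = InvRound(s_2, k_3) = 0x42
s_4 = InvRound(s_3, k_2) = 0xA4
s_5 = InvRound(s_4, k_1) = 0x3A
s_6 = InvRound(s_5, k_0) = 0xE3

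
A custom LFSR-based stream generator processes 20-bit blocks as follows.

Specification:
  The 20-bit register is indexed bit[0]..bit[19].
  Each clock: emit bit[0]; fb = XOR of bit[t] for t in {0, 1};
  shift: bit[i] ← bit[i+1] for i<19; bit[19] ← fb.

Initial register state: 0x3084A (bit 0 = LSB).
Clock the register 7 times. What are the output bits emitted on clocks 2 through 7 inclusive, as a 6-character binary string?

101001

reg_0 = 0x3084A
clock 1: out=0, reg = 0x98425
clock 2: out=1, reg = 0xCC212
clock 3: out=0, reg = 0xE6109
clock 4: out=1, reg = 0xF3084
clock 5: out=0, reg = 0x79842
clock 6: out=0, reg = 0xBCC21
clock 7: out=1, reg = 0xDE610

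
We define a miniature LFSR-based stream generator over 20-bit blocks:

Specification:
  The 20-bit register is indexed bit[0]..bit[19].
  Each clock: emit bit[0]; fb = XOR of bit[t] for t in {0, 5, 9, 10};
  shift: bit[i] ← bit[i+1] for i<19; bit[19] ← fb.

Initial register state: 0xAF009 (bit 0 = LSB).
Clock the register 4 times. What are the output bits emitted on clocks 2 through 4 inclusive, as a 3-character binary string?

001

reg_0 = 0xAF009
clock 1: out=1, reg = 0xD7804
clock 2: out=0, reg = 0x6BC02
clock 3: out=0, reg = 0xB5E01
clock 4: out=1, reg = 0xDAF00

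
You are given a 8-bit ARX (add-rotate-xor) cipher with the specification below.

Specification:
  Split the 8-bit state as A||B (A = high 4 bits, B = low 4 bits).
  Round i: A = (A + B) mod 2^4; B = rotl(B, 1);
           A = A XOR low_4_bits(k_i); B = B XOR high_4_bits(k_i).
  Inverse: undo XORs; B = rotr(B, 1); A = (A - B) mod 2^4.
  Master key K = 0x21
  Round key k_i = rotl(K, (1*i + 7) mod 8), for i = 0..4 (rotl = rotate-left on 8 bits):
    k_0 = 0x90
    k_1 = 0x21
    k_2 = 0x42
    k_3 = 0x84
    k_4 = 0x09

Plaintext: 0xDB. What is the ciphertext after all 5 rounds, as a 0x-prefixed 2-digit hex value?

s_0 = plaintext = 0xDB
s_1 = Round(s_0, k_0) = 0x8E
s_2 = Round(s_1, k_1) = 0x7F
s_3 = Round(s_2, k_2) = 0x4B
s_4 = Round(s_3, k_3) = 0xBF
s_5 = Round(s_4, k_4) = 0x3F

0x3F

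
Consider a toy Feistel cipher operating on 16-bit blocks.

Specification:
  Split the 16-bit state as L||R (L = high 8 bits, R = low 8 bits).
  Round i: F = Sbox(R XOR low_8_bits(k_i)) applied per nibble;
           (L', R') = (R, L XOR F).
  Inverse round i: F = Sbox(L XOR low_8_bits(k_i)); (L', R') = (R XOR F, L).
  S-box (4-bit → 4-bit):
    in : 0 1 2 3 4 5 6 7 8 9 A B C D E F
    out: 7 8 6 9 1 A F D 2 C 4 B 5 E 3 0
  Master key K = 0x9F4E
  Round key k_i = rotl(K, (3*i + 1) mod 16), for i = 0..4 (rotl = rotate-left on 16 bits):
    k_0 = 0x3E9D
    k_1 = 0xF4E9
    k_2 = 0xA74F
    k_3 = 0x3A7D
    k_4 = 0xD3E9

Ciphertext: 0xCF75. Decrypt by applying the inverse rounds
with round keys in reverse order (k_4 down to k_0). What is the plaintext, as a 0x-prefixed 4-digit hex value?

0x9C5C

s_0 = ciphertext = 0xCF75
s_1 = InvRound(s_0, k_4) = 0x1ACF
s_2 = InvRound(s_1, k_3) = 0x321A
s_3 = InvRound(s_2, k_2) = 0xC432
s_4 = InvRound(s_3, k_1) = 0x5CC4
s_5 = InvRound(s_4, k_0) = 0x9C5C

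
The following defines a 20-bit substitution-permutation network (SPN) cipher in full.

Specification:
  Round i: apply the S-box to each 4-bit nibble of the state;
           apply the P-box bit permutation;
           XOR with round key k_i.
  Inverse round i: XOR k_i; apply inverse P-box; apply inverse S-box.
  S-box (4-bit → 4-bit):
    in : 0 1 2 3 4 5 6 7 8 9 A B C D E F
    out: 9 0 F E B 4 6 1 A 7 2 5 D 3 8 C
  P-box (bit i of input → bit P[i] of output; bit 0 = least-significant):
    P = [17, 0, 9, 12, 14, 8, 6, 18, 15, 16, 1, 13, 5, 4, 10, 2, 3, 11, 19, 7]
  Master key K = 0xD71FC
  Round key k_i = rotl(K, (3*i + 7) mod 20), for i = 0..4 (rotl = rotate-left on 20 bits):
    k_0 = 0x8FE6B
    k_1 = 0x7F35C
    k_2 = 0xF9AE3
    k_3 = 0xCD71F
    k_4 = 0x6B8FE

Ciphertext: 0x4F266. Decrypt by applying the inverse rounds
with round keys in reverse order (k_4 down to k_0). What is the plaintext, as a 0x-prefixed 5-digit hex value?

0x40C4E

s_0 = ciphertext = 0x4F266
s_1 = InvRound(s_0, k_4) = 0x4A17B
s_2 = InvRound(s_1, k_3) = 0x5CEBF
s_3 = InvRound(s_2, k_2) = 0xB31B0
s_4 = InvRound(s_3, k_1) = 0xC07C5
s_5 = InvRound(s_4, k_0) = 0x40C4E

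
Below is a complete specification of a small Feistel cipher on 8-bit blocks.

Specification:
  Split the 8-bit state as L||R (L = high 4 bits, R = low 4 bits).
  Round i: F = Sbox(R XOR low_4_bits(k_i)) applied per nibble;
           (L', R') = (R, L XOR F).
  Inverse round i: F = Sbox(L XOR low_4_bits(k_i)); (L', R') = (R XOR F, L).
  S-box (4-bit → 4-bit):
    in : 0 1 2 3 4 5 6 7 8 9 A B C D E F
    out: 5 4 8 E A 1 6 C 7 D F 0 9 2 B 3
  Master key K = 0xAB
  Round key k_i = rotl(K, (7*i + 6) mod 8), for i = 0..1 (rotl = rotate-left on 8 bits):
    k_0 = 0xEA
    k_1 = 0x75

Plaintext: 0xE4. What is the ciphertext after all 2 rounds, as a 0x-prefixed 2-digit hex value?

s_0 = plaintext = 0xE4
s_1 = Round(s_0, k_0) = 0x45
s_2 = Round(s_1, k_1) = 0x51

0x51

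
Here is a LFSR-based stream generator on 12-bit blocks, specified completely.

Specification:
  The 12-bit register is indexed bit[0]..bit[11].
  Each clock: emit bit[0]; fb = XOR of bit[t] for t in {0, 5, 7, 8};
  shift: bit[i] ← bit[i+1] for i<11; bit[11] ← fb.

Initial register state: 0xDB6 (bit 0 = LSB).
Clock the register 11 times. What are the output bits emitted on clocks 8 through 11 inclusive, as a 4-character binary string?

reg_0 = 0xDB6
clock 1: out=0, reg = 0xEDB
clock 2: out=1, reg = 0x76D
clock 3: out=1, reg = 0xBB6
clock 4: out=0, reg = 0xDDB
clock 5: out=1, reg = 0xEED
clock 6: out=1, reg = 0xF76
clock 7: out=0, reg = 0x7BB
clock 8: out=1, reg = 0x3DD
clock 9: out=1, reg = 0x9EE
clock 10: out=0, reg = 0xCF7
clock 11: out=1, reg = 0xE7B

1101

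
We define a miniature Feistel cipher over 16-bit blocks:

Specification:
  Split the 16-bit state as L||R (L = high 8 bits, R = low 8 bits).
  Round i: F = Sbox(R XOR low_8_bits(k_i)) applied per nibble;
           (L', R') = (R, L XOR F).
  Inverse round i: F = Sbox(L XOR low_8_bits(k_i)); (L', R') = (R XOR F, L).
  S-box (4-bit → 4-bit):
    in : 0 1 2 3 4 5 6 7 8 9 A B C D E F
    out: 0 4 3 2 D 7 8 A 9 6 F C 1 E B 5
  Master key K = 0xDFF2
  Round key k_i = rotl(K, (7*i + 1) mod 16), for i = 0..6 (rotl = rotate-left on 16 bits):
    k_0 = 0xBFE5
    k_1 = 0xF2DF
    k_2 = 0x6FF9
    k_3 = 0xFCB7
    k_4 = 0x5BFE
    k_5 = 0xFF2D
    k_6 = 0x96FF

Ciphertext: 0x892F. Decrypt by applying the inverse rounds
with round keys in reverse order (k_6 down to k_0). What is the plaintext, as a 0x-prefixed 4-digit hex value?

0x0D0A

s_0 = ciphertext = 0x892F
s_1 = InvRound(s_0, k_6) = 0x8789
s_2 = InvRound(s_1, k_5) = 0x7687
s_3 = InvRound(s_2, k_4) = 0x1E76
s_4 = InvRound(s_3, k_3) = 0x801E
s_5 = InvRound(s_4, k_2) = 0xB880
s_6 = InvRound(s_5, k_1) = 0x0AB8
s_7 = InvRound(s_6, k_0) = 0x0D0A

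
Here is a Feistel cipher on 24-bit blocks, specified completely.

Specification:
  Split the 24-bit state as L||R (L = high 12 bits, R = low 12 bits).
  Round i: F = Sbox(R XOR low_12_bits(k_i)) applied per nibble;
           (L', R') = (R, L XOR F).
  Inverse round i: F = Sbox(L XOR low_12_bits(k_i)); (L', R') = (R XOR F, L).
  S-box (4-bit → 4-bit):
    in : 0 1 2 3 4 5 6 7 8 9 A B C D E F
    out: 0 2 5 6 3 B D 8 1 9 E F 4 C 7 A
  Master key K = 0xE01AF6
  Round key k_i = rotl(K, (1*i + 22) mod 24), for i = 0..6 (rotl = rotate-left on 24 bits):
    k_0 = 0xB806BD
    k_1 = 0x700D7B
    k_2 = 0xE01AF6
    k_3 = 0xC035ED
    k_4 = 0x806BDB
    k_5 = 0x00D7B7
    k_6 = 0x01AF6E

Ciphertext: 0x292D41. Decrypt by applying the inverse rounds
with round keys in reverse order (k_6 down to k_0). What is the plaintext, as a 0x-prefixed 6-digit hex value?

s_0 = ciphertext = 0x292D41
s_1 = InvRound(s_0, k_6) = 0x1E5292
s_2 = InvRound(s_1, k_5) = 0xF271E5
s_3 = InvRound(s_2, k_4) = 0x241F27
s_4 = InvRound(s_3, k_3) = 0x7C3241
s_5 = InvRound(s_4, k_2) = 0xE2A7C3
s_6 = InvRound(s_5, k_1) = 0x171E2A
s_7 = InvRound(s_6, k_0) = 0x66E171

0x66E171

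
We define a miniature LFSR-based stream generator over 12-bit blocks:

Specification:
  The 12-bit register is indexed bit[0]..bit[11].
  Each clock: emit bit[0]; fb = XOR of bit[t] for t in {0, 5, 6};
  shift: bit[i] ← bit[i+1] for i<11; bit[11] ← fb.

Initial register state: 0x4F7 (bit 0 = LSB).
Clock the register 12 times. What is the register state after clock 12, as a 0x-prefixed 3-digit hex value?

0x583

reg_0 = 0x4F7
clock 1: out=1, reg = 0xA7B
clock 2: out=1, reg = 0xD3D
clock 3: out=1, reg = 0x69E
clock 4: out=0, reg = 0x34F
clock 5: out=1, reg = 0x1A7
clock 6: out=1, reg = 0x0D3
clock 7: out=1, reg = 0x069
clock 8: out=1, reg = 0x834
clock 9: out=0, reg = 0xC1A
clock 10: out=0, reg = 0x60D
clock 11: out=1, reg = 0xB06
clock 12: out=0, reg = 0x583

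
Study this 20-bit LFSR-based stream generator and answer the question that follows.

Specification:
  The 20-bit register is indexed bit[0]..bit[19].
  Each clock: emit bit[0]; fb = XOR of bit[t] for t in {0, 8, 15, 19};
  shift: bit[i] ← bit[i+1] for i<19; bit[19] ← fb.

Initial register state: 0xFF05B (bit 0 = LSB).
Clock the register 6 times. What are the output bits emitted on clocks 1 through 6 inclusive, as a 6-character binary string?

reg_0 = 0xFF05B
clock 1: out=1, reg = 0xFF82D
clock 2: out=1, reg = 0xFFC16
clock 3: out=0, reg = 0x7FE0B
clock 4: out=1, reg = 0x3FF05
clock 5: out=1, reg = 0x9FF82
clock 6: out=0, reg = 0xCFFC1

110110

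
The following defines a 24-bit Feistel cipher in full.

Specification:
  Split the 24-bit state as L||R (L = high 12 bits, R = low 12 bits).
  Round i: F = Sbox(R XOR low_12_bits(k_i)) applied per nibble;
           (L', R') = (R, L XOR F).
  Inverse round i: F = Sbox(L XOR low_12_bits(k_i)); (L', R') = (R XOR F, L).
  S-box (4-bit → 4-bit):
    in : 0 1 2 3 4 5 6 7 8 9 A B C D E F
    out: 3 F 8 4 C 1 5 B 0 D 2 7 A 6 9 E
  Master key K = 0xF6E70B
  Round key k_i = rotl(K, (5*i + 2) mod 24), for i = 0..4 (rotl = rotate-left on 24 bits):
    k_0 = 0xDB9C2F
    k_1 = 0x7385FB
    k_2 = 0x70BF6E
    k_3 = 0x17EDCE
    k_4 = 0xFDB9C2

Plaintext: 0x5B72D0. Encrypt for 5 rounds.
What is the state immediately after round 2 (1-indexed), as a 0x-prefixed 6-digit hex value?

0xC59FF8

s_0 = plaintext = 0x5B72D0
s_1 = Round(s_0, k_0) = 0x2D0C59
s_2 = Round(s_1, k_1) = 0xC59FF8
s_3 = Round(s_2, k_2) = 0xFF8F8C
s_4 = Round(s_3, k_3) = 0xF8C730
s_5 = Round(s_4, k_4) = 0x730664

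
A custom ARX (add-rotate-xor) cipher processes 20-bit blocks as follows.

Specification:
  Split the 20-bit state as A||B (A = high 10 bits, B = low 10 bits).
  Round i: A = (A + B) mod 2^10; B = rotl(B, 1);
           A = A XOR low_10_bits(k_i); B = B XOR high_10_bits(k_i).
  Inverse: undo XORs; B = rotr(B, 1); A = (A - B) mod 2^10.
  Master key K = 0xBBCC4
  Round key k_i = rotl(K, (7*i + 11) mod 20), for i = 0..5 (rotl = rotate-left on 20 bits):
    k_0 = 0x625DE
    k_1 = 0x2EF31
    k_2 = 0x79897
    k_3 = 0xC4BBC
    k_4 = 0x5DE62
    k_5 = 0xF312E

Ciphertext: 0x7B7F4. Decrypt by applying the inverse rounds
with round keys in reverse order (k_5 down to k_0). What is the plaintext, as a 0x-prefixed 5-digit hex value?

s_0 = ciphertext = 0x7B7F4
s_1 = InvRound(s_0, k_5) = 0x29C1C
s_2 = InvRound(s_1, k_4) = 0x042B5
s_3 = InvRound(s_2, k_3) = 0x366D3
s_4 = InvRound(s_3, k_2) = 0x2D39A
s_5 = InvRound(s_4, k_1) = 0xFD790
s_6 = InvRound(s_5, k_0) = 0xC7F0C

0xC7F0C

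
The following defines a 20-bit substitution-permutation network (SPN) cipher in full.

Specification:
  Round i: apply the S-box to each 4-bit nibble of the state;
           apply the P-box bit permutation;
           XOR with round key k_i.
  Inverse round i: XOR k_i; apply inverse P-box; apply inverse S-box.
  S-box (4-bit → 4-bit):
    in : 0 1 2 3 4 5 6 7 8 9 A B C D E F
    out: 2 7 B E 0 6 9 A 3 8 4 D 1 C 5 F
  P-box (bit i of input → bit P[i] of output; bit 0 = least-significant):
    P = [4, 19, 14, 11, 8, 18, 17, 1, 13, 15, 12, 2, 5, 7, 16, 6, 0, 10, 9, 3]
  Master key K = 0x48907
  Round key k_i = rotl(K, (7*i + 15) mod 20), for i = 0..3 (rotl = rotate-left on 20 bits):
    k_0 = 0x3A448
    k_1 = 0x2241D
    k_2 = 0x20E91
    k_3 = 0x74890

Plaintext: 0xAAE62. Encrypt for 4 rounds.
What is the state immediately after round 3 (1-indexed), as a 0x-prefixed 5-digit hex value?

0x526D5

s_0 = plaintext = 0xAAE62
s_1 = Round(s_0, k_0) = 0xA9F5A
s_2 = Round(s_1, k_1) = 0x4D659
s_3 = Round(s_2, k_2) = 0x526D5
s_4 = Round(s_3, k_3) = 0xD2E76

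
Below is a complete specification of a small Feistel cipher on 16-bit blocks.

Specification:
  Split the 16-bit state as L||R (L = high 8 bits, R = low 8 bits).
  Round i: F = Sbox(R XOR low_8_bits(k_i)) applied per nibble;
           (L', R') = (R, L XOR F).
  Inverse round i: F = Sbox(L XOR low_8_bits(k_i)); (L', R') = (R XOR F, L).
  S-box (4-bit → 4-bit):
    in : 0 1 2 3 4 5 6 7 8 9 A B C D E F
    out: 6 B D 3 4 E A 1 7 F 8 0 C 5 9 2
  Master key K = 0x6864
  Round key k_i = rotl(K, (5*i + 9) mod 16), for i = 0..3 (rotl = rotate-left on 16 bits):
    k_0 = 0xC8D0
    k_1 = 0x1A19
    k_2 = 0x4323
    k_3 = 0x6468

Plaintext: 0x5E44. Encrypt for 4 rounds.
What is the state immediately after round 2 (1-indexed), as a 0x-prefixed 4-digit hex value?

0xAA47

s_0 = plaintext = 0x5E44
s_1 = Round(s_0, k_0) = 0x44AA
s_2 = Round(s_1, k_1) = 0xAA47
s_3 = Round(s_2, k_2) = 0x470E
s_4 = Round(s_3, k_3) = 0x0EED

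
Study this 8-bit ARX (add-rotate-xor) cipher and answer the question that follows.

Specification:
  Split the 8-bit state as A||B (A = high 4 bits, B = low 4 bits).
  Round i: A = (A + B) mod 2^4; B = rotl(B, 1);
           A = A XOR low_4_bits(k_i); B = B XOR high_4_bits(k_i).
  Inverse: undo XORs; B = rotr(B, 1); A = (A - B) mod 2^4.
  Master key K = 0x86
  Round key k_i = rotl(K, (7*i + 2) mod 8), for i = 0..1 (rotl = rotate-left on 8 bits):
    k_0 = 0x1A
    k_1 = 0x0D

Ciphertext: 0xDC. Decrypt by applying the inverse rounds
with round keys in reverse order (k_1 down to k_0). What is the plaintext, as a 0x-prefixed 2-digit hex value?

s_0 = ciphertext = 0xDC
s_1 = InvRound(s_0, k_1) = 0xA6
s_2 = InvRound(s_1, k_0) = 0x5B

0x5B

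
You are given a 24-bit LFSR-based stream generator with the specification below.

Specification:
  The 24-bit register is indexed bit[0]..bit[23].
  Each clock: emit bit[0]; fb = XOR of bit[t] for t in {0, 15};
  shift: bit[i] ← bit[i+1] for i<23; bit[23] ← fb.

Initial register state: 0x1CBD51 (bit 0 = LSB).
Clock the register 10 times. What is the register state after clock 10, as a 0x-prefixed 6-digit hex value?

reg_0 = 0x1CBD51
clock 1: out=1, reg = 0x0E5EA8
clock 2: out=0, reg = 0x072F54
clock 3: out=0, reg = 0x0397AA
clock 4: out=0, reg = 0x81CBD5
clock 5: out=1, reg = 0x40E5EA
clock 6: out=0, reg = 0xA072F5
clock 7: out=1, reg = 0xD0397A
clock 8: out=0, reg = 0x681CBD
clock 9: out=1, reg = 0xB40E5E
clock 10: out=0, reg = 0x5A072F

0x5A072F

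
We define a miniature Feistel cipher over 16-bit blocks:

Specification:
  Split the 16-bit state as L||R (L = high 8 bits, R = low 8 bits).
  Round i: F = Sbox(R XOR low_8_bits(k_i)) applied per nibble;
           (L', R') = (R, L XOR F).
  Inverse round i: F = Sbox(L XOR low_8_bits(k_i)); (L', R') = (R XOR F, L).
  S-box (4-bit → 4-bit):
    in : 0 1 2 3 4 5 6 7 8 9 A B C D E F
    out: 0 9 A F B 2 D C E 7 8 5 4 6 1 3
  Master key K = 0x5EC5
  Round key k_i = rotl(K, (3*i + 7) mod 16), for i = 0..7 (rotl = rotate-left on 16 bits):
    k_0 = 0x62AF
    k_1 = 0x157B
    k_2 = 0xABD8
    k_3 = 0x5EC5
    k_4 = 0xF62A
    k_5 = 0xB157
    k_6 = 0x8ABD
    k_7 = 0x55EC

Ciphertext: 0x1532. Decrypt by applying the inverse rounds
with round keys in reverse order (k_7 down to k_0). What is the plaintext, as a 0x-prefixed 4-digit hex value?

0x20BD

s_0 = ciphertext = 0x1532
s_1 = InvRound(s_0, k_7) = 0x0515
s_2 = InvRound(s_1, k_6) = 0x4B05
s_3 = InvRound(s_2, k_5) = 0x914B
s_4 = InvRound(s_3, k_4) = 0x1E91
s_5 = InvRound(s_4, k_3) = 0xF41E
s_6 = InvRound(s_5, k_2) = 0xBAF4
s_7 = InvRound(s_6, k_1) = 0xBDBA
s_8 = InvRound(s_7, k_0) = 0x20BD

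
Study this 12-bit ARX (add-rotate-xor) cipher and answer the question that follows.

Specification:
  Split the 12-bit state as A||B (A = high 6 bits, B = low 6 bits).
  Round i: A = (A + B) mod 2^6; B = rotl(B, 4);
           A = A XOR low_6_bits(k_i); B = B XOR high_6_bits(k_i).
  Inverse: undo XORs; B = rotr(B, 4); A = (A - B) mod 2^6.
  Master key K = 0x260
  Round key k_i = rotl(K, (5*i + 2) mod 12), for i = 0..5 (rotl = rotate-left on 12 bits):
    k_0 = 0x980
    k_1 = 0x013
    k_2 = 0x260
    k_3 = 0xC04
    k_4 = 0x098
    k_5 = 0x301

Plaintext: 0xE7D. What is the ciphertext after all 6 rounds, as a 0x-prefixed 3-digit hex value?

s_0 = plaintext = 0xE7D
s_1 = Round(s_0, k_0) = 0xDB9
s_2 = Round(s_1, k_1) = 0xF1E
s_3 = Round(s_2, k_2) = 0xEAE
s_4 = Round(s_3, k_3) = 0xB1B
s_5 = Round(s_4, k_4) = 0x7F4
s_6 = Round(s_5, k_5) = 0x481

0x481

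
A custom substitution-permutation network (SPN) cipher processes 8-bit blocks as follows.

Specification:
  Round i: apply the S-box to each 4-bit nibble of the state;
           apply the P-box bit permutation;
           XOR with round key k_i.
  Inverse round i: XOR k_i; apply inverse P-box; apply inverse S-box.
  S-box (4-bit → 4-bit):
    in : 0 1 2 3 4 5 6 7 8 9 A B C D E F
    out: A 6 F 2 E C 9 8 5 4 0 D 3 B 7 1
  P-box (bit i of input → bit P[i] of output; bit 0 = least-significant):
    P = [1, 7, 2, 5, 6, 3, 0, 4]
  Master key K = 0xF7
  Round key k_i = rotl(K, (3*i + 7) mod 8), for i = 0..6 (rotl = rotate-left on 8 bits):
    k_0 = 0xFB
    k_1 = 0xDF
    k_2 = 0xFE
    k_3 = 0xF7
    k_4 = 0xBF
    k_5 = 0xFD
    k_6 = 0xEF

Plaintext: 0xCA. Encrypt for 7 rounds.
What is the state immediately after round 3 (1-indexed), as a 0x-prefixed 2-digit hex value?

s_0 = plaintext = 0xCA
s_1 = Round(s_0, k_0) = 0xB3
s_2 = Round(s_1, k_1) = 0x0E
s_3 = Round(s_2, k_2) = 0x60
s_4 = Round(s_3, k_3) = 0x07
s_5 = Round(s_4, k_4) = 0x87
s_6 = Round(s_5, k_5) = 0x9C
s_7 = Round(s_6, k_6) = 0x6C

0x60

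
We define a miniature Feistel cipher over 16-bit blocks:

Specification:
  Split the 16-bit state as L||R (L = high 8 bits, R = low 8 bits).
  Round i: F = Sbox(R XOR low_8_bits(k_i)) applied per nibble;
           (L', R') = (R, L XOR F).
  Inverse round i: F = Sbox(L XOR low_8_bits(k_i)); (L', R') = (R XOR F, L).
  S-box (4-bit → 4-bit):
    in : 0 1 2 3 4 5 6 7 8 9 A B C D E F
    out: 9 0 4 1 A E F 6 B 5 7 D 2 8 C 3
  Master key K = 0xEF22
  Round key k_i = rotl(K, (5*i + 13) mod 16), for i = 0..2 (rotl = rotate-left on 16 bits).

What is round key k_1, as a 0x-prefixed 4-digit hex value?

0xBC8B

K = 0xEF22
k_0 = rotl(K, (5*0+13) mod 16) = rotl(K, 13) = 0x5DE4
k_1 = rotl(K, (5*1+13) mod 16) = rotl(K, 2) = 0xBC8B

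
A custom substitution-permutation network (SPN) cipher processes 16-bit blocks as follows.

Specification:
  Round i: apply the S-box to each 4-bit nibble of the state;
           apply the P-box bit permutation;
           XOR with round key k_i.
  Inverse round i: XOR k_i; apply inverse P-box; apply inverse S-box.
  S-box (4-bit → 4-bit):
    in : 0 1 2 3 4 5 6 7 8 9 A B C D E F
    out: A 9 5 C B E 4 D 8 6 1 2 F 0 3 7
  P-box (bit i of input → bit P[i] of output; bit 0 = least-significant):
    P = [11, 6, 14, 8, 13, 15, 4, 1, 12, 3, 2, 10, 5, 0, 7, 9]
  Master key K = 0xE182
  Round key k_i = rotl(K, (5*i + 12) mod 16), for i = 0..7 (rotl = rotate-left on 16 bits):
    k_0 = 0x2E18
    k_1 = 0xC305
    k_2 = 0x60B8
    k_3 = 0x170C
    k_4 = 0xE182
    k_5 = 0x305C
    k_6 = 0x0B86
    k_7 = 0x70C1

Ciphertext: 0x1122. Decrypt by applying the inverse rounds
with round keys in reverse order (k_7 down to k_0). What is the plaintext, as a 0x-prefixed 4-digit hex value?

0x0B6F

s_0 = ciphertext = 0x1122
s_1 = InvRound(s_0, k_7) = 0xFD15
s_2 = InvRound(s_1, k_6) = 0x51C6
s_3 = InvRound(s_2, k_5) = 0x6B73
s_4 = InvRound(s_3, k_4) = 0xCD9E
s_5 = InvRound(s_4, k_3) = 0x3A52
s_6 = InvRound(s_5, k_2) = 0x7E8F
s_7 = InvRound(s_6, k_1) = 0x6441
s_8 = InvRound(s_7, k_0) = 0x0B6F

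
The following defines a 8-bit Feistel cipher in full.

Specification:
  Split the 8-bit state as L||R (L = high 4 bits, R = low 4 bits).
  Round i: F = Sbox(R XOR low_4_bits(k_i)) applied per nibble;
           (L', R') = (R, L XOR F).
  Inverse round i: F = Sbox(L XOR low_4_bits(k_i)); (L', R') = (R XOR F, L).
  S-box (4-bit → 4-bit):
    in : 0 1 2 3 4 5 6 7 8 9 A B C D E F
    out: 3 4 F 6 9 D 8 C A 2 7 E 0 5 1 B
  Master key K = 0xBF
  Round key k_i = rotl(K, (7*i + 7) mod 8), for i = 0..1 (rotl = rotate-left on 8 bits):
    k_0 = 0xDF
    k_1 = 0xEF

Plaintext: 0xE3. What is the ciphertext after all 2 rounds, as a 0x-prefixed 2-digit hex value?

0xE7

s_0 = plaintext = 0xE3
s_1 = Round(s_0, k_0) = 0x3E
s_2 = Round(s_1, k_1) = 0xE7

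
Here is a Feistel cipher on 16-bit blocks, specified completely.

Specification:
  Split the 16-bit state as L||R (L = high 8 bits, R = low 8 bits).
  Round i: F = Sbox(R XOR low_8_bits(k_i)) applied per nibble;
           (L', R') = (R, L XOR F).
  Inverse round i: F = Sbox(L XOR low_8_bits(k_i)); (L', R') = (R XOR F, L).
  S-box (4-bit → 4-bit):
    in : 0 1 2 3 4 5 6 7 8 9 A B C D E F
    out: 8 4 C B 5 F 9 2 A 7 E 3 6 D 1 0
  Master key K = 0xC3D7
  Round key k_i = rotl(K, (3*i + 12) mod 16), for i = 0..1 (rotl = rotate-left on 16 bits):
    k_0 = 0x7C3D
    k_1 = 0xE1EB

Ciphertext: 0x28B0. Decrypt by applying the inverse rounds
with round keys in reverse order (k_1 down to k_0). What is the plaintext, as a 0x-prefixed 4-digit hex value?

s_0 = ciphertext = 0x28B0
s_1 = InvRound(s_0, k_1) = 0xDB28
s_2 = InvRound(s_1, k_0) = 0x31DB

0x31DB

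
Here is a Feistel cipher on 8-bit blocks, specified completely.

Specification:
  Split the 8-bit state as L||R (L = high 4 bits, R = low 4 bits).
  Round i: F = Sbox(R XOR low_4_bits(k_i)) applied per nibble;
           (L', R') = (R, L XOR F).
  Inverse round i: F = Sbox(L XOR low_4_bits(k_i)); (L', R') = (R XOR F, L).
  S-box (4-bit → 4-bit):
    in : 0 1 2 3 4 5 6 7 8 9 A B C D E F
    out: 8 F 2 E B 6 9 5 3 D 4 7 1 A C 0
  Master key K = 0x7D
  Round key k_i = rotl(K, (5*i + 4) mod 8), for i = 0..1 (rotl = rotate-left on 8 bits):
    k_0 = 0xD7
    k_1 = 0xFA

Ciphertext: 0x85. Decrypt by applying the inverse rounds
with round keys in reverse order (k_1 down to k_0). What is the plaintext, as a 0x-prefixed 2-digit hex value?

s_0 = ciphertext = 0x85
s_1 = InvRound(s_0, k_1) = 0x78
s_2 = InvRound(s_1, k_0) = 0x07

0x07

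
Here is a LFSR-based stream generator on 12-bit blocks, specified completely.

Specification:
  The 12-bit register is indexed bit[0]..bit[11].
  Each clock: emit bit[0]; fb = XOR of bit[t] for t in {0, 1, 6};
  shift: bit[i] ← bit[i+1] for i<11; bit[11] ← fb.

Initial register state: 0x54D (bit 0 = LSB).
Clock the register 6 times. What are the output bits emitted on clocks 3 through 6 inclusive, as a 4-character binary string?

reg_0 = 0x54D
clock 1: out=1, reg = 0x2A6
clock 2: out=0, reg = 0x953
clock 3: out=1, reg = 0xCA9
clock 4: out=1, reg = 0xE54
clock 5: out=0, reg = 0xF2A
clock 6: out=0, reg = 0xF95

1100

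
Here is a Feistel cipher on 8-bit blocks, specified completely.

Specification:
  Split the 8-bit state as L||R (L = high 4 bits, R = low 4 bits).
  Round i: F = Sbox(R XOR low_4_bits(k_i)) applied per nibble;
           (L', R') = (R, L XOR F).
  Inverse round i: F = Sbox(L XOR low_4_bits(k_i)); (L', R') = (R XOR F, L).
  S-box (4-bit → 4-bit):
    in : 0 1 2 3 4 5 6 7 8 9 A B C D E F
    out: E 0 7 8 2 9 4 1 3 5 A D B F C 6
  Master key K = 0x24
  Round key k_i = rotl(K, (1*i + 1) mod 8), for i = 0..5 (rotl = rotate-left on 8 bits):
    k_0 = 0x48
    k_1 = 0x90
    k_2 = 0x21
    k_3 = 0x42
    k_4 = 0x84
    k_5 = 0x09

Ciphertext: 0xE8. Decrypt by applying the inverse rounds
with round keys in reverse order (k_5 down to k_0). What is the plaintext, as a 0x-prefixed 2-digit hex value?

s_0 = ciphertext = 0xE8
s_1 = InvRound(s_0, k_5) = 0x9E
s_2 = InvRound(s_1, k_4) = 0x19
s_3 = InvRound(s_2, k_3) = 0x11
s_4 = InvRound(s_3, k_2) = 0xF1
s_5 = InvRound(s_4, k_1) = 0x7F
s_6 = InvRound(s_5, k_0) = 0x97

0x97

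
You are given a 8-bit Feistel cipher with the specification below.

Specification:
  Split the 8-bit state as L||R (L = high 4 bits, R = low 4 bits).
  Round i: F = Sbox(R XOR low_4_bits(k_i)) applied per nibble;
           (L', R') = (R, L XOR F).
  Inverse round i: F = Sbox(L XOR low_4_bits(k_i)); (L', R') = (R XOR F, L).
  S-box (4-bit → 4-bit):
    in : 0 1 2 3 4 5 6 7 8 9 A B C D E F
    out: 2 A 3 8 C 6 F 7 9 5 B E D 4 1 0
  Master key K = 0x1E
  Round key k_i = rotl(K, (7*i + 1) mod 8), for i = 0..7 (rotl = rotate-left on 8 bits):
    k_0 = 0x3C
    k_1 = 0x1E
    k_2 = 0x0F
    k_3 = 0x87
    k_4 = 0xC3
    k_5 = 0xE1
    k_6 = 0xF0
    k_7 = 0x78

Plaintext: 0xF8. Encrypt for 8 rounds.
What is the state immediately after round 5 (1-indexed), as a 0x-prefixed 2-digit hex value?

0x18

s_0 = plaintext = 0xF8
s_1 = Round(s_0, k_0) = 0x83
s_2 = Round(s_1, k_1) = 0x3C
s_3 = Round(s_2, k_2) = 0xCB
s_4 = Round(s_3, k_3) = 0xB1
s_5 = Round(s_4, k_4) = 0x18
s_6 = Round(s_5, k_5) = 0x84
s_7 = Round(s_6, k_6) = 0x44
s_8 = Round(s_7, k_7) = 0x49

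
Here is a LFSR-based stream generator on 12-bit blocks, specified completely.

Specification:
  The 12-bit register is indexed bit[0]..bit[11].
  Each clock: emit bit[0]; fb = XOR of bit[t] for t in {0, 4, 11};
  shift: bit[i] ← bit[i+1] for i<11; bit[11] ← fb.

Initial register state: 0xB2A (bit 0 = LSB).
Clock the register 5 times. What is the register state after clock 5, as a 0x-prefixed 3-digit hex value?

reg_0 = 0xB2A
clock 1: out=0, reg = 0xD95
clock 2: out=1, reg = 0xECA
clock 3: out=0, reg = 0xF65
clock 4: out=1, reg = 0x7B2
clock 5: out=0, reg = 0xBD9

0xBD9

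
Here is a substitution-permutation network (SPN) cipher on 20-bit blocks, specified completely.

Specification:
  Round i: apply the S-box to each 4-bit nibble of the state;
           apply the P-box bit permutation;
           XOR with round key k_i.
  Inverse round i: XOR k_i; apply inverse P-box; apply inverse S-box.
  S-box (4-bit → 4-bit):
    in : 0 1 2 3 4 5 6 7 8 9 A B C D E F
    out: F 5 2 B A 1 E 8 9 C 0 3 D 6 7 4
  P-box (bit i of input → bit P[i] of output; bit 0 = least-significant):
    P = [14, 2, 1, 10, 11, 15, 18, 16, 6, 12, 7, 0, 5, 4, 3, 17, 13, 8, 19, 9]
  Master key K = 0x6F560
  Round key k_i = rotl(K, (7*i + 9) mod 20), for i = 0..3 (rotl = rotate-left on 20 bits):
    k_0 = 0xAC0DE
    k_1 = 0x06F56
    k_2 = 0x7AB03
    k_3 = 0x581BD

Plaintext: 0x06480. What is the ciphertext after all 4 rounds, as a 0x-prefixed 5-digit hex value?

s_0 = plaintext = 0x06480
s_1 = Round(s_0, k_0) = 0x1BFC1
s_2 = Round(s_1, k_1) = 0xD07E4
s_3 = Round(s_2, k_2) = 0x9263E
s_4 = Round(s_3, k_3) = 0xC5B2A

0xC5B2A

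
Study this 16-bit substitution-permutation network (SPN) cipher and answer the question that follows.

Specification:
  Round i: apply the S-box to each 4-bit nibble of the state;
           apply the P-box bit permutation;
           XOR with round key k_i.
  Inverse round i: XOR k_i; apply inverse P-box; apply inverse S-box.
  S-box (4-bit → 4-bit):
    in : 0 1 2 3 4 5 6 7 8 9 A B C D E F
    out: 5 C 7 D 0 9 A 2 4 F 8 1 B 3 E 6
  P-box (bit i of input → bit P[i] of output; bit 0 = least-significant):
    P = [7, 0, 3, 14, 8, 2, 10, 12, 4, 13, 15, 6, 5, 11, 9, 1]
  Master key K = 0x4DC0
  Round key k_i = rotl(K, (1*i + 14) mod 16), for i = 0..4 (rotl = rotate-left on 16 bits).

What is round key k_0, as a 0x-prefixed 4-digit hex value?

0x1370

K = 0x4DC0
k_0 = rotl(K, (1*0+14) mod 16) = rotl(K, 14) = 0x1370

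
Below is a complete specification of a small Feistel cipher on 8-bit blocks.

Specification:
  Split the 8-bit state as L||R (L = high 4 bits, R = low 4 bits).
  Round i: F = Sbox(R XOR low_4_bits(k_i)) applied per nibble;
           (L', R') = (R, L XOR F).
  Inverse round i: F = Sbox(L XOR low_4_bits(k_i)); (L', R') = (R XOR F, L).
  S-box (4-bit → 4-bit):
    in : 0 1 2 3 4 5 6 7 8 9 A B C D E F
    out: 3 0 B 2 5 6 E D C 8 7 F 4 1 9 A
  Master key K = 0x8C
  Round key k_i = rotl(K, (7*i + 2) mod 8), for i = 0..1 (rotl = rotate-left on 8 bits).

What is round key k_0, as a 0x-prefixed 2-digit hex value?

0x32

K = 0x8C
k_0 = rotl(K, (7*0+2) mod 8) = rotl(K, 2) = 0x32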